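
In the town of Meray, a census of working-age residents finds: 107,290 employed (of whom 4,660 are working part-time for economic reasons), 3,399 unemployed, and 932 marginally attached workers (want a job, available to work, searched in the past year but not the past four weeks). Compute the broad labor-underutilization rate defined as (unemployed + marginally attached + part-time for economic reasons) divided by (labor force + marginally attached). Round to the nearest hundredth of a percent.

Labor force = 107,290 + 3,399 = 110,689.
Numerator = 3,399 + 932 + 4,660 = 8,991.
Denominator = 110,689 + 932 = 111,621.
Broad rate = 8,991 / 111,621 = 8.05%.

Broad underutilization rate ≈ 8.05%.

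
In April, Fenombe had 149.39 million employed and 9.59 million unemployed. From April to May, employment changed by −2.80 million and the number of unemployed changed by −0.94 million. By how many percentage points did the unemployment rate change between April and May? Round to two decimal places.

April: labor force = 149.39 + 9.59 = 158.98; u = 9.59/158.98 = 6.03%.
May: labor force = 146.59 + 8.65 = 155.24; u = 8.65/155.24 = 5.57%.
Change = 5.57% − 6.03% = −0.46 pp.

The unemployment rate changed by −0.46 percentage points.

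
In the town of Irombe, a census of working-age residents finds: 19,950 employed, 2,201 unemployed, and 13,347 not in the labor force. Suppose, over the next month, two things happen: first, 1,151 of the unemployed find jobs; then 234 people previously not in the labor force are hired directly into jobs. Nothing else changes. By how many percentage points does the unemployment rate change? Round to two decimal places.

Initially, labor force = 19,950 + 2,201 = 22,151, so u = 2,201/22,151 = 9.94%.
After the first change, unemployed falls and employed rises by 1,151; labor force unchanged → E = 21,101, U = 1,050, labor force = 22,151.
After the second change, employed and labor force both rise by 234; unemployed unchanged → E = 21,335, U = 1,050, labor force = 22,385.
New unemployment rate = 1,050 / 22,385 = 4.69%.
Change = 4.69% − 9.94% = −5.25 percentage points.

The unemployment rate changes by −5.25 percentage points.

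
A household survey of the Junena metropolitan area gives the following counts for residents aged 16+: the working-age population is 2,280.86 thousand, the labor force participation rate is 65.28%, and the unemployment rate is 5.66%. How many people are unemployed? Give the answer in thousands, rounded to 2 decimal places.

About 84.27 thousand are unemployed.

Labor force = 0.6528 × 2,280.86 = 1,488.95 thousand.
Unemployed = 0.0566 × 1,488.95 ≈ 84.27 thousand.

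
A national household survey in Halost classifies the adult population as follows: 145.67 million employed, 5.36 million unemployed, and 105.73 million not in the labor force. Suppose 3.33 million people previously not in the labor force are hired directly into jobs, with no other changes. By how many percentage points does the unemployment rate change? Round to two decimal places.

Initially, labor force = 145.67 + 5.36 = 151.03 million, so u = 5.36/151.03 = 3.55%.
After the change, employed and labor force both rise by 3.33; unemployed unchanged → E = 149.00, U = 5.36, labor force = 154.36 million.
New unemployment rate = 5.36 / 154.36 = 3.47%.
Change = 3.47% − 3.55% = −0.08 percentage points.

The unemployment rate changes by −0.08 percentage points.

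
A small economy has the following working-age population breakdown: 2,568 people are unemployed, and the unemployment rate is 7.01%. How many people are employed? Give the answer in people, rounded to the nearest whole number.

Labor force = U / u = 2,568 / 0.0701 ≈ 36,633.
Employed = labor force − unemployed = 36,633 − 2,568 = 34,065.

About 34,065 are employed.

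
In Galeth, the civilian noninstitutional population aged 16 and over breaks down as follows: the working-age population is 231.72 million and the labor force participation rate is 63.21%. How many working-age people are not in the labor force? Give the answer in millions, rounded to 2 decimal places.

About 85.25 million are not in the labor force.

Share not in the labor force = 1 − 0.6321 = 0.3679.
Not in labor force = 0.3679 × 231.72 ≈ 85.25 million.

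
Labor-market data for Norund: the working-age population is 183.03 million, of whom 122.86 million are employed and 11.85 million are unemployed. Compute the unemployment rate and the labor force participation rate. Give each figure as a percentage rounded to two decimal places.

Unemployment rate ≈ 8.80%; labor force participation rate ≈ 73.60%.

Labor force = employed + unemployed = 122.86 + 11.85 = 134.71 million.
Unemployment rate = 11.85 / 134.71 = 8.80%.
Labor force participation rate = 134.71 / 183.03 = 73.60%.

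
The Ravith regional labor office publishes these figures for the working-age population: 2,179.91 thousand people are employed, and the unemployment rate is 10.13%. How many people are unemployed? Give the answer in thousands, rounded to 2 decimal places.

About 245.72 thousand are unemployed.

Let U be the number unemployed. The labor force is E + U, and U/(E+U) = 0.1013.
So U = 0.1013 × 2,179.91 / (1 − 0.1013) = 220.8249 / 0.8987 ≈ 245.72 thousand.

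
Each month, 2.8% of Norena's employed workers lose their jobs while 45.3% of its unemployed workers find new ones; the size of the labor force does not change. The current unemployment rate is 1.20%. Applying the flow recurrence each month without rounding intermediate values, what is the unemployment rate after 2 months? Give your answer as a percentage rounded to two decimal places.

With a fixed labor force, u_{t+1} = u_t + s·(1−u_t) − f·u_t = u_t·(1−s−f) + s.
Here 1−s−f = 0.519 and s = 0.028.
u_1 = 0.012000 × 0.519 + 0.028 = 0.034228.
u_2 = 0.034228 × 0.519 + 0.028 = 0.045764.

Unemployment rate after two months ≈ 4.58%.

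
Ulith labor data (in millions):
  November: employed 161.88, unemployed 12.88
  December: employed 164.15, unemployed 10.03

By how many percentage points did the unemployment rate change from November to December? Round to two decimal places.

The unemployment rate changed by −1.61 percentage points.

November: labor force = 161.88 + 12.88 = 174.76; u = 12.88/174.76 = 7.37%.
December: labor force = 164.15 + 10.03 = 174.18; u = 10.03/174.18 = 5.76%.
Change = 5.76% − 7.37% = −1.61 pp.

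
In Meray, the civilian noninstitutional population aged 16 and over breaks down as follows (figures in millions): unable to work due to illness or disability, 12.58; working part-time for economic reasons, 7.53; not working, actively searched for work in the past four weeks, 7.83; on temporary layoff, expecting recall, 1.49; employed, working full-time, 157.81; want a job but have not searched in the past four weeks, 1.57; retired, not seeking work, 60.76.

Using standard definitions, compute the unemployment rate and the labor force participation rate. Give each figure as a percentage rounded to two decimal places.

Unemployment rate ≈ 5.34%; labor force participation rate ≈ 69.98%.

Employed = 7.53 + 157.81 = 165.34 million (anyone who worked, including part-time for economic reasons, counts as employed).
Unemployed = 7.83 + 1.49 = 9.32 million (jobless and actively searching, or on temporary layoff).
Labor force = 165.34 + 9.32 = 174.66 million.
Not in labor force = 12.58 + 1.57 + 60.76 = 74.91 million (those not working and not actively searching are outside the labor force — including those who want a job but have given up searching).
Civilian working-age population = 174.66 + 74.91 = 249.57 million.
Unemployment rate = 9.32 / 174.66 = 5.34%.
Labor force participation rate = 174.66 / 249.57 = 69.98%.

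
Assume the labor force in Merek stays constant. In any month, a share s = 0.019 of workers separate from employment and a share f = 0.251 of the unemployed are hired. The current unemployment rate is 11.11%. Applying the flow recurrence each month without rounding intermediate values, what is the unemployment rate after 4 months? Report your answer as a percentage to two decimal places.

Unemployment rate after four months ≈ 8.19%.

With a fixed labor force, u_{t+1} = u_t + s·(1−u_t) − f·u_t = u_t·(1−s−f) + s.
Here 1−s−f = 0.730 and s = 0.019.
u_1 = 0.111100 × 0.730 + 0.019 = 0.100103.
u_2 = 0.100103 × 0.730 + 0.019 = 0.092075.
u_3 = 0.092075 × 0.730 + 0.019 = 0.086215.
u_4 = 0.086215 × 0.730 + 0.019 = 0.081937.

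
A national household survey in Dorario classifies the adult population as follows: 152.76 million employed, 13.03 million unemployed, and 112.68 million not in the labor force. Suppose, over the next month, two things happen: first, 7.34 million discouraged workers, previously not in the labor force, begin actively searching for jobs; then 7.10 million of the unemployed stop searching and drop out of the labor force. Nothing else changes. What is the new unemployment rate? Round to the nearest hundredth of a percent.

New unemployment rate ≈ 7.99%.

Initially, labor force = 152.76 + 13.03 = 165.79 million, so u = 13.03/165.79 = 7.86%.
After the first change, unemployed and labor force both rise by 7.34 → E = 152.76, U = 20.37, labor force = 173.13 million.
After the second change, unemployed and labor force both fall by 7.10 → E = 152.76, U = 13.27, labor force = 166.03 million.
New unemployment rate = 13.27 / 166.03 = 7.99%.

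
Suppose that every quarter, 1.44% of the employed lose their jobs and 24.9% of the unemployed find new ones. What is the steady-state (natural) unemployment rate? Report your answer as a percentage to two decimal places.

At steady state the flows balance: s·E = f·U, so U/(E+U) = s/(s+f).
u* = 1.44 / (1.44 + 24.9) = 1.44 / 26.34 = 5.47%.

Steady-state unemployment rate ≈ 5.47%.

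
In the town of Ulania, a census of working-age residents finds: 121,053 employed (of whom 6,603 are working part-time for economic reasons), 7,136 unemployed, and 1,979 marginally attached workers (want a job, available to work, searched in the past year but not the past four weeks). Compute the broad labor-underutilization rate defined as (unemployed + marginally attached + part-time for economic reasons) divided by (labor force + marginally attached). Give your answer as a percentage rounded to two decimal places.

Labor force = 121,053 + 7,136 = 128,189.
Numerator = 7,136 + 1,979 + 6,603 = 15,718.
Denominator = 128,189 + 1,979 = 130,168.
Broad rate = 15,718 / 130,168 = 12.08%.

Broad underutilization rate ≈ 12.08%.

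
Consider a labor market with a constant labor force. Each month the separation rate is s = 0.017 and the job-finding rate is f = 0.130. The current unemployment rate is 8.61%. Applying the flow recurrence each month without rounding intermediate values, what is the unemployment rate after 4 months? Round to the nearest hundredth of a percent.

With a fixed labor force, u_{t+1} = u_t + s·(1−u_t) − f·u_t = u_t·(1−s−f) + s.
Here 1−s−f = 0.853 and s = 0.017.
u_1 = 0.086100 × 0.853 + 0.017 = 0.090443.
u_2 = 0.090443 × 0.853 + 0.017 = 0.094148.
u_3 = 0.094148 × 0.853 + 0.017 = 0.097308.
u_4 = 0.097308 × 0.853 + 0.017 = 0.100004.

Unemployment rate after four months ≈ 10.00%.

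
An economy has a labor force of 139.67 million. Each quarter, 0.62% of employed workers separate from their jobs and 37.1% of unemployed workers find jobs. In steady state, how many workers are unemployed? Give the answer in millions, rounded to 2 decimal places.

Steady-state unemployment rate u* = s/(s+f) = 0.62/(0.62+37.1) = 0.016437.
Unemployed = u* × labor force = 0.016437 × 139.67 ≈ 2.30 million.

About 2.30 million are unemployed in steady state.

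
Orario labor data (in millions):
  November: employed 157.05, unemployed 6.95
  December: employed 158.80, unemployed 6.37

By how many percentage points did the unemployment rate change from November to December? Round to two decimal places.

November: labor force = 157.05 + 6.95 = 164.00; u = 6.95/164.00 = 4.24%.
December: labor force = 158.80 + 6.37 = 165.17; u = 6.37/165.17 = 3.86%.
Change = 3.86% − 4.24% = −0.38 pp.

The unemployment rate changed by −0.38 percentage points.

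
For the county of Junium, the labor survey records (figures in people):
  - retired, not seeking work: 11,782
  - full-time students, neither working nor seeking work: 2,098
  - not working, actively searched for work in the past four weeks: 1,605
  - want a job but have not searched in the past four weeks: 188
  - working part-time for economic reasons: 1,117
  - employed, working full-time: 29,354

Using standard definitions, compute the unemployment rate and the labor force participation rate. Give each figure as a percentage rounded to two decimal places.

Unemployment rate ≈ 5.00%; labor force participation rate ≈ 69.51%.

Employed = 1,117 + 29,354 = 30,471 (anyone who worked, including part-time for economic reasons, counts as employed).
Unemployed = 1,605.
Labor force = 30,471 + 1,605 = 32,076.
Not in labor force = 11,782 + 2,098 + 188 = 14,068 (those not working and not actively searching are outside the labor force — including those who want a job but have given up searching).
Civilian working-age population = 32,076 + 14,068 = 46,144.
Unemployment rate = 1,605 / 32,076 = 5.00%.
Labor force participation rate = 32,076 / 46,144 = 69.51%.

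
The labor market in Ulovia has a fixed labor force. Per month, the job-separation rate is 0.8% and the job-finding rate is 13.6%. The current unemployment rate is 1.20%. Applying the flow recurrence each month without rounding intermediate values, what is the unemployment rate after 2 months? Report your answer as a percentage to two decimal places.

Unemployment rate after two months ≈ 2.36%.

With a fixed labor force, u_{t+1} = u_t + s·(1−u_t) − f·u_t = u_t·(1−s−f) + s.
Here 1−s−f = 0.856 and s = 0.008.
u_1 = 0.012000 × 0.856 + 0.008 = 0.018272.
u_2 = 0.018272 × 0.856 + 0.008 = 0.023641.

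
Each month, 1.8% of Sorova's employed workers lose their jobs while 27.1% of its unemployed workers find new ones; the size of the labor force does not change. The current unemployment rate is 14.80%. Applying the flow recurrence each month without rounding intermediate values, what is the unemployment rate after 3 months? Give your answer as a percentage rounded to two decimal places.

With a fixed labor force, u_{t+1} = u_t + s·(1−u_t) − f·u_t = u_t·(1−s−f) + s.
Here 1−s−f = 0.711 and s = 0.018.
u_1 = 0.148000 × 0.711 + 0.018 = 0.123228.
u_2 = 0.123228 × 0.711 + 0.018 = 0.105615.
u_3 = 0.105615 × 0.711 + 0.018 = 0.093092.

Unemployment rate after three months ≈ 9.31%.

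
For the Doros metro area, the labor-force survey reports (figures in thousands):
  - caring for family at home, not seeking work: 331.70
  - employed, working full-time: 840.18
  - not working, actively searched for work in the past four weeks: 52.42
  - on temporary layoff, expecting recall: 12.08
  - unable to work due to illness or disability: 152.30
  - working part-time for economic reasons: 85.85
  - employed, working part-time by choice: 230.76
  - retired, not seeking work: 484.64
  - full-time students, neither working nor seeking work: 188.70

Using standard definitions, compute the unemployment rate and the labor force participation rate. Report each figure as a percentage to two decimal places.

Employed = 840.18 + 85.85 + 230.76 = 1,156.79 thousand (anyone who worked, including part-time for economic reasons, counts as employed).
Unemployed = 52.42 + 12.08 = 64.50 thousand (jobless and actively searching, or on temporary layoff).
Labor force = 1,156.79 + 64.50 = 1,221.29 thousand.
Not in labor force = 331.70 + 152.30 + 484.64 + 188.70 = 1,157.34 thousand (those not working and not actively searching are outside the labor force).
Civilian working-age population = 1,221.29 + 1,157.34 = 2,378.63 thousand.
Unemployment rate = 64.50 / 1,221.29 = 5.28%.
Labor force participation rate = 1,221.29 / 2,378.63 = 51.34%.

Unemployment rate ≈ 5.28%; labor force participation rate ≈ 51.34%.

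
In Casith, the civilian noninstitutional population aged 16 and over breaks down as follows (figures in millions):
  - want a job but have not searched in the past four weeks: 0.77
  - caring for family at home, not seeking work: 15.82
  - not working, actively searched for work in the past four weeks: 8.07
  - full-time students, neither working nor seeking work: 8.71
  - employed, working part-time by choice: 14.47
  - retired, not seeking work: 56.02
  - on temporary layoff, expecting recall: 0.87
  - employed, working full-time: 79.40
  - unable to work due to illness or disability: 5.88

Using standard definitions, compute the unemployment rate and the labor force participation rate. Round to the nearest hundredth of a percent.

Employed = 14.47 + 79.40 = 93.87 million.
Unemployed = 8.07 + 0.87 = 8.94 million (jobless and actively searching, or on temporary layoff).
Labor force = 93.87 + 8.94 = 102.81 million.
Not in labor force = 0.77 + 15.82 + 8.71 + 56.02 + 5.88 = 87.20 million (those not working and not actively searching are outside the labor force — including those who want a job but have given up searching).
Civilian working-age population = 102.81 + 87.20 = 190.01 million.
Unemployment rate = 8.94 / 102.81 = 8.70%.
Labor force participation rate = 102.81 / 190.01 = 54.11%.

Unemployment rate ≈ 8.70%; labor force participation rate ≈ 54.11%.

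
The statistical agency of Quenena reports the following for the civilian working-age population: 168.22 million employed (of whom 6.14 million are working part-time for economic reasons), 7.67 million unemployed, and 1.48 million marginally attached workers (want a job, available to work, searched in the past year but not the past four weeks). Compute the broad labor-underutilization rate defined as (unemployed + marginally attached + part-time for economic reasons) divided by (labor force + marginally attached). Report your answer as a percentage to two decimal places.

Labor force = 168.22 + 7.67 = 175.89 million.
Numerator = 7.67 + 1.48 + 6.14 = 15.29 million.
Denominator = 175.89 + 1.48 = 177.37 million.
Broad rate = 15.29 / 177.37 = 8.62%.

Broad underutilization rate ≈ 8.62%.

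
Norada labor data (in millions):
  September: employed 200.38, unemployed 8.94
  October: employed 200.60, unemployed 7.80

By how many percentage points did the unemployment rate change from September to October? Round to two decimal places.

September: labor force = 200.38 + 8.94 = 209.32; u = 8.94/209.32 = 4.27%.
October: labor force = 200.60 + 7.80 = 208.40; u = 7.80/208.40 = 3.74%.
Change = 3.74% − 4.27% = −0.53 pp.

The unemployment rate changed by −0.53 percentage points.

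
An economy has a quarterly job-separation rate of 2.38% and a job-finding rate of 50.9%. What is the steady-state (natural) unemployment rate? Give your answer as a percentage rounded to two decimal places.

At steady state the flows balance: s·E = f·U, so U/(E+U) = s/(s+f).
u* = 2.38 / (2.38 + 50.9) = 2.38 / 53.28 = 4.47%.

Steady-state unemployment rate ≈ 4.47%.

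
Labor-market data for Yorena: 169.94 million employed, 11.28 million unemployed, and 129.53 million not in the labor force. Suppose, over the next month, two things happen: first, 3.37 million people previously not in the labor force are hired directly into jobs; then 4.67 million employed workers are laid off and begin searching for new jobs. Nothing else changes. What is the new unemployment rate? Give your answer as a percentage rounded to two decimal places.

Initially, labor force = 169.94 + 11.28 = 181.22 million, so u = 11.28/181.22 = 6.22%.
After the first change, employed and labor force both rise by 3.37; unemployed unchanged → E = 173.31, U = 11.28, labor force = 184.59 million.
After the second change, employed falls and unemployed rises by 4.67; labor force unchanged → E = 168.64, U = 15.95, labor force = 184.59 million.
New unemployment rate = 15.95 / 184.59 = 8.64%.

New unemployment rate ≈ 8.64%.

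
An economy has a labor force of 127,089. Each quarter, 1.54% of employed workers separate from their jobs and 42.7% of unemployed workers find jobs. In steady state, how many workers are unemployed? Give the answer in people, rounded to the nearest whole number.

About 4,424 are unemployed in steady state.

Steady-state unemployment rate u* = s/(s+f) = 1.54/(1.54+42.7) = 0.034810.
Unemployed = u* × labor force = 0.034810 × 127,089 ≈ 4,424.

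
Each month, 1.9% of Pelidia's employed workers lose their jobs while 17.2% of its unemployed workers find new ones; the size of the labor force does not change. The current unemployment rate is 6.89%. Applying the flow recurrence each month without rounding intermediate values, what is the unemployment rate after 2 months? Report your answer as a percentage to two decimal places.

With a fixed labor force, u_{t+1} = u_t + s·(1−u_t) − f·u_t = u_t·(1−s−f) + s.
Here 1−s−f = 0.809 and s = 0.019.
u_1 = 0.068900 × 0.809 + 0.019 = 0.074740.
u_2 = 0.074740 × 0.809 + 0.019 = 0.079465.

Unemployment rate after two months ≈ 7.95%.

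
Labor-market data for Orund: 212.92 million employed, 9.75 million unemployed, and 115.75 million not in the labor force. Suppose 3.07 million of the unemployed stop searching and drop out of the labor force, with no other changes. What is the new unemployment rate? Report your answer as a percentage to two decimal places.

New unemployment rate ≈ 3.04%.

Initially, labor force = 212.92 + 9.75 = 222.67 million, so u = 9.75/222.67 = 4.38%.
After the change, unemployed and labor force both fall by 3.07 → E = 212.92, U = 6.68, labor force = 219.60 million.
New unemployment rate = 6.68 / 219.60 = 3.04%.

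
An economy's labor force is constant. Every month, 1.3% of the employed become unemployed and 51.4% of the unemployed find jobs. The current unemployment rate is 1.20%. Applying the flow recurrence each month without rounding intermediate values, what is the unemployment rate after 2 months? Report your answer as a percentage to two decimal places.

With a fixed labor force, u_{t+1} = u_t + s·(1−u_t) − f·u_t = u_t·(1−s−f) + s.
Here 1−s−f = 0.473 and s = 0.013.
u_1 = 0.012000 × 0.473 + 0.013 = 0.018676.
u_2 = 0.018676 × 0.473 + 0.013 = 0.021834.

Unemployment rate after two months ≈ 2.18%.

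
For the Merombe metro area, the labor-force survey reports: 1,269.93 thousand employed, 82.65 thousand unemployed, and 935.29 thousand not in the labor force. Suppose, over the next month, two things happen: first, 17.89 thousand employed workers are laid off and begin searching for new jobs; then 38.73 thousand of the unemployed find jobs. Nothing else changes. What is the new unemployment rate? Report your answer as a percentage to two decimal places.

Initially, labor force = 1,269.93 + 82.65 = 1,352.58 thousand, so u = 82.65/1,352.58 = 6.11%.
After the first change, employed falls and unemployed rises by 17.89; labor force unchanged → E = 1,252.04, U = 100.54, labor force = 1,352.58 thousand.
After the second change, unemployed falls and employed rises by 38.73; labor force unchanged → E = 1,290.77, U = 61.81, labor force = 1,352.58 thousand.
New unemployment rate = 61.81 / 1,352.58 = 4.57%.

New unemployment rate ≈ 4.57%.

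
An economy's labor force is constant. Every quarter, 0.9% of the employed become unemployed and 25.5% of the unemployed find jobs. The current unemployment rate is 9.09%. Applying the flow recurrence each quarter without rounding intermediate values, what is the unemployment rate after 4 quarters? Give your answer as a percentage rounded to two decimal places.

With a fixed labor force, u_{t+1} = u_t + s·(1−u_t) − f·u_t = u_t·(1−s−f) + s.
Here 1−s−f = 0.736 and s = 0.009.
u_1 = 0.090900 × 0.736 + 0.009 = 0.075902.
u_2 = 0.075902 × 0.736 + 0.009 = 0.064864.
u_3 = 0.064864 × 0.736 + 0.009 = 0.056740.
u_4 = 0.056740 × 0.736 + 0.009 = 0.050761.

Unemployment rate after four quarters ≈ 5.08%.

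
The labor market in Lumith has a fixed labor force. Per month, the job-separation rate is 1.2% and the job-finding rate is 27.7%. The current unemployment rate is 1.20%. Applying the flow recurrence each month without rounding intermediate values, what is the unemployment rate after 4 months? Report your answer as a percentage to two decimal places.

With a fixed labor force, u_{t+1} = u_t + s·(1−u_t) − f·u_t = u_t·(1−s−f) + s.
Here 1−s−f = 0.711 and s = 0.012.
u_1 = 0.012000 × 0.711 + 0.012 = 0.020532.
u_2 = 0.020532 × 0.711 + 0.012 = 0.026598.
u_3 = 0.026598 × 0.711 + 0.012 = 0.030911.
u_4 = 0.030911 × 0.711 + 0.012 = 0.033978.

Unemployment rate after four months ≈ 3.40%.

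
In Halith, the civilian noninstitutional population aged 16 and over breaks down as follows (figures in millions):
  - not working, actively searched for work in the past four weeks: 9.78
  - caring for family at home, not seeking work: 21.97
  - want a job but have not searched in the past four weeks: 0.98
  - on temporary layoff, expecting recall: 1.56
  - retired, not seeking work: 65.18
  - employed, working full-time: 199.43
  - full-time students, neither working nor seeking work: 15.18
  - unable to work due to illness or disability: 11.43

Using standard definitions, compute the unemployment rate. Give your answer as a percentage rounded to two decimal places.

Employed = 199.43 million.
Unemployed = 9.78 + 1.56 = 11.34 million (jobless and actively searching, or on temporary layoff).
Labor force = 199.43 + 11.34 = 210.77 million.
Unemployment rate = 11.34 / 210.77 = 5.38%.

Unemployment rate ≈ 5.38%.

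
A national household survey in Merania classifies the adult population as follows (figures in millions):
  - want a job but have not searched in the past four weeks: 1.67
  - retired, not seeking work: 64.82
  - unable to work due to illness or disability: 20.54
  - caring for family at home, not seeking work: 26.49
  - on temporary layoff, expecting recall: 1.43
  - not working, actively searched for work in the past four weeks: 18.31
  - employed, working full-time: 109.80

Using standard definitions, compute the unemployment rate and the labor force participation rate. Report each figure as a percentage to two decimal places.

Employed = 109.80 million.
Unemployed = 1.43 + 18.31 = 19.74 million (jobless and actively searching, or on temporary layoff).
Labor force = 109.80 + 19.74 = 129.54 million.
Not in labor force = 1.67 + 64.82 + 20.54 + 26.49 = 113.52 million (those not working and not actively searching are outside the labor force — including those who want a job but have given up searching).
Civilian working-age population = 129.54 + 113.52 = 243.06 million.
Unemployment rate = 19.74 / 129.54 = 15.24%.
Labor force participation rate = 129.54 / 243.06 = 53.30%.

Unemployment rate ≈ 15.24%; labor force participation rate ≈ 53.30%.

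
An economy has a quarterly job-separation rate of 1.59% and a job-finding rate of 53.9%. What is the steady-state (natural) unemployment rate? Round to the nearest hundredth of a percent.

At steady state the flows balance: s·E = f·U, so U/(E+U) = s/(s+f).
u* = 1.59 / (1.59 + 53.9) = 1.59 / 55.49 = 2.87%.

Steady-state unemployment rate ≈ 2.87%.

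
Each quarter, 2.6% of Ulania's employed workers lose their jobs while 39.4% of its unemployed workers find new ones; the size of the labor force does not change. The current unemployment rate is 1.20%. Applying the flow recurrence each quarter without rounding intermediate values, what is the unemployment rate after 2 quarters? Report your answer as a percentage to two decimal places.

Unemployment rate after two quarters ≈ 4.51%.

With a fixed labor force, u_{t+1} = u_t + s·(1−u_t) − f·u_t = u_t·(1−s−f) + s.
Here 1−s−f = 0.580 and s = 0.026.
u_1 = 0.012000 × 0.580 + 0.026 = 0.032960.
u_2 = 0.032960 × 0.580 + 0.026 = 0.045117.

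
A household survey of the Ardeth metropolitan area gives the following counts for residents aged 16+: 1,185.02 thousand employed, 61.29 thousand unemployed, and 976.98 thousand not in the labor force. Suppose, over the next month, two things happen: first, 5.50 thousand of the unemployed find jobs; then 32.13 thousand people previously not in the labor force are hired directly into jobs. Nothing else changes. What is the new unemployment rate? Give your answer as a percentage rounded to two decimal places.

New unemployment rate ≈ 4.36%.

Initially, labor force = 1,185.02 + 61.29 = 1,246.31 thousand, so u = 61.29/1,246.31 = 4.92%.
After the first change, unemployed falls and employed rises by 5.50; labor force unchanged → E = 1,190.52, U = 55.79, labor force = 1,246.31 thousand.
After the second change, employed and labor force both rise by 32.13; unemployed unchanged → E = 1,222.65, U = 55.79, labor force = 1,278.44 thousand.
New unemployment rate = 55.79 / 1,278.44 = 4.36%.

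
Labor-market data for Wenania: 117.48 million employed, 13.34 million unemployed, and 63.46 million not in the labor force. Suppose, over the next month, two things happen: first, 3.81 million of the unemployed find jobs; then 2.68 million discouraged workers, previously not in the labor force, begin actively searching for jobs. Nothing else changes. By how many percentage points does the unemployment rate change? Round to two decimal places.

The unemployment rate changes by −1.05 percentage points.

Initially, labor force = 117.48 + 13.34 = 130.82 million, so u = 13.34/130.82 = 10.20%.
After the first change, unemployed falls and employed rises by 3.81; labor force unchanged → E = 121.29, U = 9.53, labor force = 130.82 million.
After the second change, unemployed and labor force both rise by 2.68 → E = 121.29, U = 12.21, labor force = 133.50 million.
New unemployment rate = 12.21 / 133.50 = 9.15%.
Change = 9.15% − 10.20% = −1.05 percentage points.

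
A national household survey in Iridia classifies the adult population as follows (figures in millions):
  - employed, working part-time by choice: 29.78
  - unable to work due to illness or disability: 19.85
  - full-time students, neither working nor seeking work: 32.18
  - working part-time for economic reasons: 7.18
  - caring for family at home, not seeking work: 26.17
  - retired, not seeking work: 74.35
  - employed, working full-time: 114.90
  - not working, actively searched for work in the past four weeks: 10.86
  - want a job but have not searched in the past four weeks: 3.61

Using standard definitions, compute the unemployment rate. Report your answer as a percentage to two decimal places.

Unemployment rate ≈ 6.67%.

Employed = 29.78 + 7.18 + 114.90 = 151.86 million (anyone who worked, including part-time for economic reasons, counts as employed).
Unemployed = 10.86 million.
Labor force = 151.86 + 10.86 = 162.72 million.
Unemployment rate = 10.86 / 162.72 = 6.67%.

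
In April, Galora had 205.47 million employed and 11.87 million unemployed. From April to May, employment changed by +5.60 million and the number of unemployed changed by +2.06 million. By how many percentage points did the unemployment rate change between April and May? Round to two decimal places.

The unemployment rate changed by +0.73 percentage points.

April: labor force = 205.47 + 11.87 = 217.34; u = 11.87/217.34 = 5.46%.
May: labor force = 211.07 + 13.93 = 225.00; u = 13.93/225.00 = 6.19%.
Change = 6.19% − 5.46% = +0.73 pp.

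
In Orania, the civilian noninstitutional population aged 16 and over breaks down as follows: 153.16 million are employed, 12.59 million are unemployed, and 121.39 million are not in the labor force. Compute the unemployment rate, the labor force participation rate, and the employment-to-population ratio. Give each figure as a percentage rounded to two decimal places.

Unemployment rate ≈ 7.60%; labor force participation rate ≈ 57.72%; employment-population ratio ≈ 53.34%.

Labor force = employed + unemployed = 153.16 + 12.59 = 165.75 million.
Working-age population = 165.75 + 121.39 = 287.14 million.
Unemployment rate = 12.59 / 165.75 = 7.60%.
Labor force participation rate = 165.75 / 287.14 = 57.72%.
Employment-population ratio = 153.16 / 287.14 = 53.34%.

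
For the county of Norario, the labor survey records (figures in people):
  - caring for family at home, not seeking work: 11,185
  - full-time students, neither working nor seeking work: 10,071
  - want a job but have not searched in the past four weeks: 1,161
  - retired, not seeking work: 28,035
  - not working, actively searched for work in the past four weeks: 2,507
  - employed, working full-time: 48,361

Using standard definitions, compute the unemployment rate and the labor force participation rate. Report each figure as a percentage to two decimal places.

Unemployment rate ≈ 4.93%; labor force participation rate ≈ 50.21%.

Employed = 48,361.
Unemployed = 2,507.
Labor force = 48,361 + 2,507 = 50,868.
Not in labor force = 11,185 + 10,071 + 1,161 + 28,035 = 50,452 (those not working and not actively searching are outside the labor force — including those who want a job but have given up searching).
Civilian working-age population = 50,868 + 50,452 = 101,320.
Unemployment rate = 2,507 / 50,868 = 4.93%.
Labor force participation rate = 50,868 / 101,320 = 50.21%.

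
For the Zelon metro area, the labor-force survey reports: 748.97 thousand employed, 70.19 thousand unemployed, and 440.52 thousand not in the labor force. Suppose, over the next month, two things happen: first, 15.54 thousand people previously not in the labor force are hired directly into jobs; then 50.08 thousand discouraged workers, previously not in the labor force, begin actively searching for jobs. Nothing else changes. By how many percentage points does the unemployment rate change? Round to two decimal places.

The unemployment rate changes by +5.02 percentage points.

Initially, labor force = 748.97 + 70.19 = 819.16 thousand, so u = 70.19/819.16 = 8.57%.
After the first change, employed and labor force both rise by 15.54; unemployed unchanged → E = 764.51, U = 70.19, labor force = 834.70 thousand.
After the second change, unemployed and labor force both rise by 50.08 → E = 764.51, U = 120.27, labor force = 884.78 thousand.
New unemployment rate = 120.27 / 884.78 = 13.59%.
Change = 13.59% − 8.57% = +5.02 percentage points.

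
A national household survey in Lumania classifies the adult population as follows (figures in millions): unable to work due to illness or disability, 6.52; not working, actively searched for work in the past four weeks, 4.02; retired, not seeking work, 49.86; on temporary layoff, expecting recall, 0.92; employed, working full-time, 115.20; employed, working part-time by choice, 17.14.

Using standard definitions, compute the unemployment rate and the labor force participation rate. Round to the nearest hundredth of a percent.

Unemployment rate ≈ 3.60%; labor force participation rate ≈ 70.89%.

Employed = 115.20 + 17.14 = 132.34 million.
Unemployed = 4.02 + 0.92 = 4.94 million (jobless and actively searching, or on temporary layoff).
Labor force = 132.34 + 4.94 = 137.28 million.
Not in labor force = 6.52 + 49.86 = 56.38 million (those not working and not actively searching are outside the labor force).
Civilian working-age population = 137.28 + 56.38 = 193.66 million.
Unemployment rate = 4.94 / 137.28 = 3.60%.
Labor force participation rate = 137.28 / 193.66 = 70.89%.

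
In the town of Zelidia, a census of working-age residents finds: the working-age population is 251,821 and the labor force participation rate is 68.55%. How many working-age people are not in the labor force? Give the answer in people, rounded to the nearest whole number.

About 79,198 are not in the labor force.

Share not in the labor force = 1 − 0.6855 = 0.3145.
Not in labor force = 0.3145 × 251,821 ≈ 79,198.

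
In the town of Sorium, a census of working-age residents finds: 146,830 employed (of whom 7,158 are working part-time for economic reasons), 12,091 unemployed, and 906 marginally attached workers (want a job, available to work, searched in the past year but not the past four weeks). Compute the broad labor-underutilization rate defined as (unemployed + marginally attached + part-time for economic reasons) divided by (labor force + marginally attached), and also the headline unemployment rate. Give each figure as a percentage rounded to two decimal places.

Labor force = 146,830 + 12,091 = 158,921.
Numerator = 12,091 + 906 + 7,158 = 20,155.
Denominator = 158,921 + 906 = 159,827.
Broad rate = 20,155 / 159,827 = 12.61%.
Headline unemployment rate = 12,091 / 158,921 = 7.61%.

Broad underutilization rate ≈ 12.61%; headline unemployment rate ≈ 7.61%.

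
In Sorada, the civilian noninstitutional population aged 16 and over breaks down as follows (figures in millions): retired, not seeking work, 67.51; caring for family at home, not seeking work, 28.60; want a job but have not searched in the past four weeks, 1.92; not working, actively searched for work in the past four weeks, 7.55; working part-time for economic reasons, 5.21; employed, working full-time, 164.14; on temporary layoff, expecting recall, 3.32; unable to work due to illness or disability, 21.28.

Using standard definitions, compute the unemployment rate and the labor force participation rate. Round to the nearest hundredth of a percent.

Unemployment rate ≈ 6.03%; labor force participation rate ≈ 60.17%.

Employed = 5.21 + 164.14 = 169.35 million (anyone who worked, including part-time for economic reasons, counts as employed).
Unemployed = 7.55 + 3.32 = 10.87 million (jobless and actively searching, or on temporary layoff).
Labor force = 169.35 + 10.87 = 180.22 million.
Not in labor force = 67.51 + 28.60 + 1.92 + 21.28 = 119.31 million (those not working and not actively searching are outside the labor force — including those who want a job but have given up searching).
Civilian working-age population = 180.22 + 119.31 = 299.53 million.
Unemployment rate = 10.87 / 180.22 = 6.03%.
Labor force participation rate = 180.22 / 299.53 = 60.17%.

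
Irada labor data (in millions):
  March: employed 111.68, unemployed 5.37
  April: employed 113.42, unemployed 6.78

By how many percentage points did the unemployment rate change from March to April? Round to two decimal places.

March: labor force = 111.68 + 5.37 = 117.05; u = 5.37/117.05 = 4.59%.
April: labor force = 113.42 + 6.78 = 120.20; u = 6.78/120.20 = 5.64%.
Change = 5.64% − 4.59% = +1.05 pp.

The unemployment rate changed by +1.05 percentage points.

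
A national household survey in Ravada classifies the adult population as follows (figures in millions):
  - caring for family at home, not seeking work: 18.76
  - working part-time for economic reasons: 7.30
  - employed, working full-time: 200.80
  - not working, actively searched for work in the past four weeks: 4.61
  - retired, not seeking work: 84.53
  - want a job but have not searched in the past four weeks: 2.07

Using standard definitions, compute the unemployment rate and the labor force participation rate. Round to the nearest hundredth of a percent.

Employed = 7.30 + 200.80 = 208.10 million (anyone who worked, including part-time for economic reasons, counts as employed).
Unemployed = 4.61 million.
Labor force = 208.10 + 4.61 = 212.71 million.
Not in labor force = 18.76 + 84.53 + 2.07 = 105.36 million (those not working and not actively searching are outside the labor force — including those who want a job but have given up searching).
Civilian working-age population = 212.71 + 105.36 = 318.07 million.
Unemployment rate = 4.61 / 212.71 = 2.17%.
Labor force participation rate = 212.71 / 318.07 = 66.88%.

Unemployment rate ≈ 2.17%; labor force participation rate ≈ 66.88%.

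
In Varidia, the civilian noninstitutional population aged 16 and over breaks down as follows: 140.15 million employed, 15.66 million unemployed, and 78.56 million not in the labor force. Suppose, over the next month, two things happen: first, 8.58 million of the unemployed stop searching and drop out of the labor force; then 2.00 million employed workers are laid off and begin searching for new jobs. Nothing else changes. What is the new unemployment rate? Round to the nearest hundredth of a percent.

New unemployment rate ≈ 6.17%.

Initially, labor force = 140.15 + 15.66 = 155.81 million, so u = 15.66/155.81 = 10.05%.
After the first change, unemployed and labor force both fall by 8.58 → E = 140.15, U = 7.08, labor force = 147.23 million.
After the second change, employed falls and unemployed rises by 2.00; labor force unchanged → E = 138.15, U = 9.08, labor force = 147.23 million.
New unemployment rate = 9.08 / 147.23 = 6.17%.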